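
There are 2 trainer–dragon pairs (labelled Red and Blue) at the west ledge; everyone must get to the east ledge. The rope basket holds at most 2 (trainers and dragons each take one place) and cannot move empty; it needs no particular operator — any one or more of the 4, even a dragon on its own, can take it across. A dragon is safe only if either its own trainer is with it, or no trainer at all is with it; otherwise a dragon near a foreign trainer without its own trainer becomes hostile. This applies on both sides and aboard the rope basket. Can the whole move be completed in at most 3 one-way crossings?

Counting alone: each trip to the east ledge takes at most 2 across and each return brings at least 1 back, so after t trips out (and t−1 returns) at most 2t − (t−1) of the 4 are across; that first reaches 4 at t = 3, so at least 5 crossings are needed.
Since 3 < 5, 3 crossings cannot be enough. (The shortest complete plan in fact takes 5:)
1. dragon Red and trainer Red cross → the east ledge.
2. trainer Red crosses ← the west ledge.
3. trainer Blue and trainer Red cross → the east ledge.
4. trainer Blue crosses ← the west ledge.
5. dragon Blue and trainer Blue cross → the east ledge.

No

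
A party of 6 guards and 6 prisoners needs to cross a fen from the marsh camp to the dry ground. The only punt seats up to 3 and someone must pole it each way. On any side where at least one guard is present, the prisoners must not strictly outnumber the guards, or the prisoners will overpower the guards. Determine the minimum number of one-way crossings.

Following every safe sequence of crossings from the start, the most of the 12 that can be at the dry ground as the punt arrives there on crossings 1, 3, 5 is 3, 5, 6 respectively; the best ever achieved is 6 of 12.
From crossing 7 on, no configuration arises that was not already reachable earlier: only 17 distinct safe configurations (who is on which side, and where the punt is) can ever be reached, none of them has everyone across, and every continuation just revisits them. They are: 0 guards + 0 prisoners across (punt back at the start); 0 guards + 1 prisoner across (punt there); 0 guards + 1 prisoner across (punt back at the start); 0 guards + 2 prisoners across (punt there); 0 guards + 2 prisoners across (punt back at the start); 0 guards + 3 prisoners across (punt there); 0 guards + 3 prisoners across (punt back at the start); 0 guards + 4 prisoners across (punt there); 0 guards + 4 prisoners across (punt back at the start); 0 guards + 5 prisoners across (punt there); 0 guards + 5 prisoners across (punt back at the start); 0 guards + 6 prisoners across (punt there); 1 guard + 1 prisoner across (punt there); 1 guard + 1 prisoner across (punt back at the start); 2 guards + 2 prisoners across (punt there); 2 guards + 2 prisoners across (punt back at the start); 3 guards + 3 prisoners across (punt there). So no valid plan exists.

impossible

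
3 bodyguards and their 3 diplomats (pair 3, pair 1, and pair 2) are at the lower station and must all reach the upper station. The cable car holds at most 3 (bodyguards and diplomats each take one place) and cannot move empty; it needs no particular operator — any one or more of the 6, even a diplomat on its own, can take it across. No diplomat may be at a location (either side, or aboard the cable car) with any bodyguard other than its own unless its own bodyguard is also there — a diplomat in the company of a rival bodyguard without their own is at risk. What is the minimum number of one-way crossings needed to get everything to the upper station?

5

Counting alone: each trip to the upper station takes at most 3 across and each return brings at least 1 back, so after t trips out (and t−1 returns) at most 3t − (t−1) of the 6 are across; that first reaches 6 at t = 3, so at least 5 crossings are needed.
The plan below uses exactly 5 crossings, so it is optimal:
1. bodyguard 3 and diplomat 3 cross → the upper station.
2. bodyguard 3 crosses ← the lower station.
3. bodyguard 1, bodyguard 2, and bodyguard 3 cross → the upper station.
4. diplomat 3 crosses ← the lower station.
5. diplomat 1, diplomat 2, and diplomat 3 cross → the upper station.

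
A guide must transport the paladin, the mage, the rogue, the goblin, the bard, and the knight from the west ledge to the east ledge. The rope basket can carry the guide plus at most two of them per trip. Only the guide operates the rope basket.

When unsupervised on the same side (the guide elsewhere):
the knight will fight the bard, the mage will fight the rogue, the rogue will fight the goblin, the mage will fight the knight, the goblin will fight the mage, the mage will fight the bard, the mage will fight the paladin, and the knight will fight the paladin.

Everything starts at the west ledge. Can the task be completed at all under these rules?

No

Whatever the first load, the items left behind include a forbidden pair without the guide. No opening move is safe, so no plan exists.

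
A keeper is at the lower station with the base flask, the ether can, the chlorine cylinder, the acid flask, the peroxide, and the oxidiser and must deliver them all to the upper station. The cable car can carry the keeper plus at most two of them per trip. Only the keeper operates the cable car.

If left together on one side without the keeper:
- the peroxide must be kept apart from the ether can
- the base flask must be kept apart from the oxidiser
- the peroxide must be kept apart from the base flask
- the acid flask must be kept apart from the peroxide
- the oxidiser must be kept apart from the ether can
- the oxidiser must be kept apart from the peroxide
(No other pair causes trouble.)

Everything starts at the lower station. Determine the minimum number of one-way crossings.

Counting alone: the keeper can take at most 2 across per trip to the upper station, so moving all 6 needs at least 3 loaded trips out, with a return between consecutive ones — at least 5 crossings.
The safety rule pushes this higher. Following every safe sequence of crossings, the most of the 6 that can be at the upper station as the cable car arrives there on crossings 5, 7 is 4, 5 respectively — never all 6.
So no plan with fewer than 9 crossings exists, and this one achieves 9:
1. Keeper goes to the upper station with the oxidiser and the peroxide.  [the lower station: the acid flask, the base flask, the chlorine cylinder, the ether can | the upper station: the oxidiser, the peroxide]
2. Keeper goes back to the lower station with the peroxide.  [the lower station: the acid flask, the base flask, the chlorine cylinder, the ether can, the peroxide | the upper station: the oxidiser]
3. Keeper goes to the upper station with the chlorine cylinder and the peroxide.  [the lower station: the acid flask, the base flask, the ether can | the upper station: the chlorine cylinder, the oxidiser, the peroxide]
4. Keeper goes back to the lower station with the peroxide.  [the lower station: the acid flask, the base flask, the ether can, the peroxide | the upper station: the chlorine cylinder, the oxidiser]
5. Keeper goes to the upper station with the acid flask and the peroxide.  [the lower station: the base flask, the ether can | the upper station: the acid flask, the chlorine cylinder, the oxidiser, the peroxide]
6. Keeper goes back to the lower station with the peroxide.  [the lower station: the base flask, the ether can, the peroxide | the upper station: the acid flask, the chlorine cylinder, the oxidiser]
7. Keeper goes to the upper station with the base flask and the ether can.  [the lower station: the peroxide | the upper station: the acid flask, the base flask, the chlorine cylinder, the ether can, the oxidiser]
8. Keeper goes back to the lower station with the oxidiser.  [the lower station: the oxidiser, the peroxide | the upper station: the acid flask, the base flask, the chlorine cylinder, the ether can]
9. Keeper goes to the upper station with the oxidiser and the peroxide.  [the lower station: — | the upper station: the acid flask, the base flask, the chlorine cylinder, the ether can, the oxidiser, the peroxide]

9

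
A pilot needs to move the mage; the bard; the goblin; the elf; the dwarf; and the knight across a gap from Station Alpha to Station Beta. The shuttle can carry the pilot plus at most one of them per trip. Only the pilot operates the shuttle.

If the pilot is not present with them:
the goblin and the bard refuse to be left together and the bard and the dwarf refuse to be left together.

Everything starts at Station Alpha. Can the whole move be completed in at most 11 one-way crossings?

No

Counting alone: the pilot can take at most 1 across per trip to Station Beta, so moving all 6 needs at least 6 loaded trips out, with a return between consecutive ones — at least 11 crossings.
The safety rule pushes this higher. Following every safe sequence of crossings, the most of the 6 that can be at Station Beta as the shuttle arrives there on crossing 11 is 5 — never all 6.
So the move cannot be finished within 11 crossings. (The shortest complete plan takes 13:)
1. Pilot goes to Station Beta with the bard.
2. Pilot goes back to Station Alpha alone.
3. Pilot goes to Station Beta with the mage.
4. Pilot goes back to Station Alpha alone.
5. Pilot goes to Station Beta with the goblin.
6. Pilot goes back to Station Alpha with the bard.
7. Pilot goes to Station Beta with the dwarf.
8. Pilot goes back to Station Alpha alone.
9. Pilot goes to Station Beta with the elf.
10. Pilot goes back to Station Alpha alone.
11. Pilot goes to Station Beta with the knight.
12. Pilot goes back to Station Alpha alone.
13. Pilot goes to Station Beta with the bard.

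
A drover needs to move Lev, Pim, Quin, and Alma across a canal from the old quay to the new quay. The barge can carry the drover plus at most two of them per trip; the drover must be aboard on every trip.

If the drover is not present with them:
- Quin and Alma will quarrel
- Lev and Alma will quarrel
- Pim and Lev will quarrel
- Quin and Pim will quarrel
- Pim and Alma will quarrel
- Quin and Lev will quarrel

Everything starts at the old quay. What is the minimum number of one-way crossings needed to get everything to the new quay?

Whatever the first load, the items left behind include a forbidden pair without the drover. No opening move is safe, so no plan exists.

impossible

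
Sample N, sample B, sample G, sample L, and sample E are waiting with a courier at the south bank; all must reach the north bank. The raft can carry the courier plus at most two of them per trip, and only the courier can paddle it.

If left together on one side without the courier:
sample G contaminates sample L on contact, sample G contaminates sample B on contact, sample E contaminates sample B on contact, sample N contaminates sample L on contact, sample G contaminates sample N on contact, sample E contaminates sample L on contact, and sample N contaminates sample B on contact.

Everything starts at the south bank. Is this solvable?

Whatever the first load, the items left behind include a forbidden pair without the courier. No opening move is safe, so no plan exists.

No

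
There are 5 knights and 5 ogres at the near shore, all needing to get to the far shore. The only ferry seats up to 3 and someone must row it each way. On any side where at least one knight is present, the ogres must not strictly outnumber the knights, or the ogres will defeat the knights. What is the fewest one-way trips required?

Counting alone: each trip to the far shore takes at most 3 across and each return brings at least 1 back, so after t trips out (and t−1 returns) at most 3t − (t−1) of the 10 are across; that first reaches 10 at t = 5, so at least 9 crossings are needed.
The safety rule pushes this higher. Following every safe sequence of crossings, the most of the 10 that can be at the far shore as the ferry arrives there on crossing 9 is 9 — never all 10.
So no plan with fewer than 11 crossings exists, and this one achieves 11:
1. 2 ogres → the far shore.  (the near shore: 5K 3O; the far shore: 0K 2O)
2. 1 ogre ← the near shore.  (the near shore: 5K 4O; the far shore: 0K 1O)
3. 3 ogres → the far shore.  (the near shore: 5K 1O; the far shore: 0K 4O)
4. 1 ogre ← the near shore.  (the near shore: 5K 2O; the far shore: 0K 3O)
5. 3 knights → the far shore.  (the near shore: 2K 2O; the far shore: 3K 3O)
6. 1 knight and 1 ogre ← the near shore.  (the near shore: 3K 3O; the far shore: 2K 2O)
7. 3 knights → the far shore.  (the near shore: 0K 3O; the far shore: 5K 2O)
8. 1 ogre ← the near shore.  (the near shore: 0K 4O; the far shore: 5K 1O)
9. 2 ogres → the far shore.  (the near shore: 0K 2O; the far shore: 5K 3O)
10. 1 ogre ← the near shore.  (the near shore: 0K 3O; the far shore: 5K 2O)
11. 3 ogres → the far shore.  (the near shore: 0K 0O; the far shore: 5K 5O)

11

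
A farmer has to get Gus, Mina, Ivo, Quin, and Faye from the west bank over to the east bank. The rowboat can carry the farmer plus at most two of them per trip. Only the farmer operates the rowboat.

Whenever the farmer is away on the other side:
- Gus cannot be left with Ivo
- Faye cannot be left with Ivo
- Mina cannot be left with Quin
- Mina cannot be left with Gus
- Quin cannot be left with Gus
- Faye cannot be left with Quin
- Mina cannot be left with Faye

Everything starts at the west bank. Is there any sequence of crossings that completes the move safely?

No

Whatever the first load, the items left behind include a forbidden pair without the farmer. No opening move is safe, so no plan exists.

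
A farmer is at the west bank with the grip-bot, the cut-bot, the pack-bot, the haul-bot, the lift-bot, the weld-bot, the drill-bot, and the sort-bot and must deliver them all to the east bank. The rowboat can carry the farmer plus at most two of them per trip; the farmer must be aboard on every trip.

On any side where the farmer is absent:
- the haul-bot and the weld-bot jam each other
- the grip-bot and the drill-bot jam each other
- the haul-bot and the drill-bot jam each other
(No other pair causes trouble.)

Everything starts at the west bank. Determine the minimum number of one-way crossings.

7

Counting alone: the farmer can take at most 2 across per trip to the east bank, so moving all 8 needs at least 4 loaded trips out, with a return between consecutive ones — at least 7 crossings.
The plan below uses exactly 7 crossings, so it is optimal:
1. Farmer goes to the east bank with the grip-bot and the haul-bot.  [the west bank: the cut-bot, the drill-bot, the lift-bot, the pack-bot, the sort-bot, the weld-bot | the east bank: the grip-bot, the haul-bot]
2. Farmer goes back to the west bank alone.  [the west bank: the cut-bot, the drill-bot, the lift-bot, the pack-bot, the sort-bot, the weld-bot | the east bank: the grip-bot, the haul-bot]
3. Farmer goes to the east bank with the cut-bot and the pack-bot.  [the west bank: the drill-bot, the lift-bot, the sort-bot, the weld-bot | the east bank: the cut-bot, the grip-bot, the haul-bot, the pack-bot]
4. Farmer goes back to the west bank alone.  [the west bank: the drill-bot, the lift-bot, the sort-bot, the weld-bot | the east bank: the cut-bot, the grip-bot, the haul-bot, the pack-bot]
5. Farmer goes to the east bank with the lift-bot and the sort-bot.  [the west bank: the drill-bot, the weld-bot | the east bank: the cut-bot, the grip-bot, the haul-bot, the lift-bot, the pack-bot, the sort-bot]
6. Farmer goes back to the west bank alone.  [the west bank: the drill-bot, the weld-bot | the east bank: the cut-bot, the grip-bot, the haul-bot, the lift-bot, the pack-bot, the sort-bot]
7. Farmer goes to the east bank with the drill-bot and the weld-bot.  [the west bank: — | the east bank: the cut-bot, the drill-bot, the grip-bot, the haul-bot, the lift-bot, the pack-bot, the sort-bot, the weld-bot]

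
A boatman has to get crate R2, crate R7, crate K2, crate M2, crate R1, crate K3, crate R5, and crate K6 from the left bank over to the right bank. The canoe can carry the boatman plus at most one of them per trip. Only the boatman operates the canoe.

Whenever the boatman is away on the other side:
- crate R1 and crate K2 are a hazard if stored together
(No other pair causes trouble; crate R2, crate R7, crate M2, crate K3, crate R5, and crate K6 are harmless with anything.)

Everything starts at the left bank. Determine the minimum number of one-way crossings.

15

Counting alone: the boatman can take at most 1 across per trip to the right bank, so moving all 8 needs at least 8 loaded trips out, with a return between consecutive ones — at least 15 crossings.
The plan below uses exactly 15 crossings, so it is optimal:
1. Boatman goes to the right bank with crate K2.  [the left bank: crate K3, crate K6, crate M2, crate R1, crate R2, crate R5, crate R7 | the right bank: crate K2]
2. Boatman goes back to the left bank alone.  [the left bank: crate K3, crate K6, crate M2, crate R1, crate R2, crate R5, crate R7 | the right bank: crate K2]
3. Boatman goes to the right bank with crate R2.  [the left bank: crate K3, crate K6, crate M2, crate R1, crate R5, crate R7 | the right bank: crate K2, crate R2]
4. Boatman goes back to the left bank alone.  [the left bank: crate K3, crate K6, crate M2, crate R1, crate R5, crate R7 | the right bank: crate K2, crate R2]
5. Boatman goes to the right bank with crate R7.  [the left bank: crate K3, crate K6, crate M2, crate R1, crate R5 | the right bank: crate K2, crate R2, crate R7]
6. Boatman goes back to the left bank alone.  [the left bank: crate K3, crate K6, crate M2, crate R1, crate R5 | the right bank: crate K2, crate R2, crate R7]
7. Boatman goes to the right bank with crate M2.  [the left bank: crate K3, crate K6, crate R1, crate R5 | the right bank: crate K2, crate M2, crate R2, crate R7]
8. Boatman goes back to the left bank alone.  [the left bank: crate K3, crate K6, crate R1, crate R5 | the right bank: crate K2, crate M2, crate R2, crate R7]
9. Boatman goes to the right bank with crate K3.  [the left bank: crate K6, crate R1, crate R5 | the right bank: crate K2, crate K3, crate M2, crate R2, crate R7]
10. Boatman goes back to the left bank alone.  [the left bank: crate K6, crate R1, crate R5 | the right bank: crate K2, crate K3, crate M2, crate R2, crate R7]
11. Boatman goes to the right bank with crate R5.  [the left bank: crate K6, crate R1 | the right bank: crate K2, crate K3, crate M2, crate R2, crate R5, crate R7]
12. Boatman goes back to the left bank alone.  [the left bank: crate K6, crate R1 | the right bank: crate K2, crate K3, crate M2, crate R2, crate R5, crate R7]
13. Boatman goes to the right bank with crate K6.  [the left bank: crate R1 | the right bank: crate K2, crate K3, crate K6, crate M2, crate R2, crate R5, crate R7]
14. Boatman goes back to the left bank alone.  [the left bank: crate R1 | the right bank: crate K2, crate K3, crate K6, crate M2, crate R2, crate R5, crate R7]
15. Boatman goes to the right bank with crate R1.  [the left bank: — | the right bank: crate K2, crate K3, crate K6, crate M2, crate R1, crate R2, crate R5, crate R7]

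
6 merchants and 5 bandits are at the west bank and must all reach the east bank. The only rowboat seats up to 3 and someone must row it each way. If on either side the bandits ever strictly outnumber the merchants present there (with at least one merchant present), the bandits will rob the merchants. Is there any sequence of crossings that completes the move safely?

Yes

1. 3 bandits → the east bank.  (the west bank: 6M 2B; the east bank: 0M 3B)
2. 1 bandit ← the west bank.  (the west bank: 6M 3B; the east bank: 0M 2B)
3. 3 merchants → the east bank.  (the west bank: 3M 3B; the east bank: 3M 2B)
4. 1 merchant ← the west bank.  (the west bank: 4M 3B; the east bank: 2M 2B)
5. 2 merchants and 1 bandit → the east bank.  (the west bank: 2M 2B; the east bank: 4M 3B)
6. 1 merchant ← the west bank.  (the west bank: 3M 2B; the east bank: 3M 3B)
7. 2 merchants and 1 bandit → the east bank.  (the west bank: 1M 1B; the east bank: 5M 4B)
8. 1 merchant ← the west bank.  (the west bank: 2M 1B; the east bank: 4M 4B)
9. 2 merchants and 1 bandit → the east bank.  (the west bank: 0M 0B; the east bank: 6M 5B)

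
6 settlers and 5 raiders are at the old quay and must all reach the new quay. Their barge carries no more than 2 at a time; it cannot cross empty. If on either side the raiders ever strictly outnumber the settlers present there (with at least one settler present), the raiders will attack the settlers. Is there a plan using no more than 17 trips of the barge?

Counting alone: each trip to the new quay takes at most 2 across and each return brings at least 1 back, so after t trips out (and t−1 returns) at most 2t − (t−1) of the 11 are across; that first reaches 11 at t = 10, so at least 19 crossings are needed.
Since 17 < 19, 17 crossings cannot be enough. (The shortest complete plan in fact takes 19:)
1. 2 raiders → the new quay.  (the old quay: 6S 3R; the new quay: 0S 2R)
2. 1 raider ← the old quay.  (the old quay: 6S 4R; the new quay: 0S 1R)
3. 2 raiders → the new quay.  (the old quay: 6S 2R; the new quay: 0S 3R)
4. 1 raider ← the old quay.  (the old quay: 6S 3R; the new quay: 0S 2R)
5. 2 settlers → the new quay.  (the old quay: 4S 3R; the new quay: 2S 2R)
6. 1 raider ← the old quay.  (the old quay: 4S 4R; the new quay: 2S 1R)
7. 1 settler and 1 raider → the new quay.  (the old quay: 3S 3R; the new quay: 3S 2R)
8. 1 settler ← the old quay.  (the old quay: 4S 3R; the new quay: 2S 2R)
9. 1 settler and 1 raider → the new quay.  (the old quay: 3S 2R; the new quay: 3S 3R)
10. 1 raider ← the old quay.  (the old quay: 3S 3R; the new quay: 3S 2R)
11. 1 settler and 1 raider → the new quay.  (the old quay: 2S 2R; the new quay: 4S 3R)
12. 1 settler ← the old quay.  (the old quay: 3S 2R; the new quay: 3S 3R)
13. 1 settler and 1 raider → the new quay.  (the old quay: 2S 1R; the new quay: 4S 4R)
14. 1 raider ← the old quay.  (the old quay: 2S 2R; the new quay: 4S 3R)
15. 1 settler and 1 raider → the new quay.  (the old quay: 1S 1R; the new quay: 5S 4R)
16. 1 settler ← the old quay.  (the old quay: 2S 1R; the new quay: 4S 4R)
17. 1 settler and 1 raider → the new quay.  (the old quay: 1S 0R; the new quay: 5S 5R)
18. 1 raider ← the old quay.  (the old quay: 1S 1R; the new quay: 5S 4R)
19. 1 settler and 1 raider → the new quay.  (the old quay: 0S 0R; the new quay: 6S 5R)

No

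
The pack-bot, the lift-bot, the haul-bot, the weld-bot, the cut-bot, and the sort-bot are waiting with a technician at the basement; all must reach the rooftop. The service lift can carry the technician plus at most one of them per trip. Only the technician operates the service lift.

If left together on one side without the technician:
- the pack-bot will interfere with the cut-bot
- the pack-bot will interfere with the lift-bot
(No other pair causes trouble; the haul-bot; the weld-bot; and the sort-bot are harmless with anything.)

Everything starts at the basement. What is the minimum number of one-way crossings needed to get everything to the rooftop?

13

Counting alone: the technician can take at most 1 across per trip to the rooftop, so moving all 6 needs at least 6 loaded trips out, with a return between consecutive ones — at least 11 crossings.
The safety rule pushes this higher. Following every safe sequence of crossings, the most of the 6 that can be at the rooftop as the service lift arrives there on crossing 11 is 5 — never all 6.
So no plan with fewer than 13 crossings exists, and this one achieves 13:
1. Technician goes to the rooftop with the pack-bot.  [the basement: the cut-bot, the haul-bot, the lift-bot, the sort-bot, the weld-bot | the rooftop: the pack-bot]
2. Technician goes back to the basement alone.  [the basement: the cut-bot, the haul-bot, the lift-bot, the sort-bot, the weld-bot | the rooftop: the pack-bot]
3. Technician goes to the rooftop with the lift-bot.  [the basement: the cut-bot, the haul-bot, the sort-bot, the weld-bot | the rooftop: the lift-bot, the pack-bot]
4. Technician goes back to the basement with the pack-bot.  [the basement: the cut-bot, the haul-bot, the pack-bot, the sort-bot, the weld-bot | the rooftop: the lift-bot]
5. Technician goes to the rooftop with the cut-bot.  [the basement: the haul-bot, the pack-bot, the sort-bot, the weld-bot | the rooftop: the cut-bot, the lift-bot]
6. Technician goes back to the basement alone.  [the basement: the haul-bot, the pack-bot, the sort-bot, the weld-bot | the rooftop: the cut-bot, the lift-bot]
7. Technician goes to the rooftop with the haul-bot.  [the basement: the pack-bot, the sort-bot, the weld-bot | the rooftop: the cut-bot, the haul-bot, the lift-bot]
8. Technician goes back to the basement alone.  [the basement: the pack-bot, the sort-bot, the weld-bot | the rooftop: the cut-bot, the haul-bot, the lift-bot]
9. Technician goes to the rooftop with the weld-bot.  [the basement: the pack-bot, the sort-bot | the rooftop: the cut-bot, the haul-bot, the lift-bot, the weld-bot]
10. Technician goes back to the basement alone.  [the basement: the pack-bot, the sort-bot | the rooftop: the cut-bot, the haul-bot, the lift-bot, the weld-bot]
11. Technician goes to the rooftop with the sort-bot.  [the basement: the pack-bot | the rooftop: the cut-bot, the haul-bot, the lift-bot, the sort-bot, the weld-bot]
12. Technician goes back to the basement alone.  [the basement: the pack-bot | the rooftop: the cut-bot, the haul-bot, the lift-bot, the sort-bot, the weld-bot]
13. Technician goes to the rooftop with the pack-bot.  [the basement: — | the rooftop: the cut-bot, the haul-bot, the lift-bot, the pack-bot, the sort-bot, the weld-bot]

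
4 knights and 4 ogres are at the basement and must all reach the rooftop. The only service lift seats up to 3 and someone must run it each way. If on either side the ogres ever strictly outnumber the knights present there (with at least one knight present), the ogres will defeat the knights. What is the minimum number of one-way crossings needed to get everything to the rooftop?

Counting alone: each trip to the rooftop takes at most 3 across and each return brings at least 1 back, so after t trips out (and t−1 returns) at most 3t − (t−1) of the 8 are across; that first reaches 8 at t = 4, so at least 7 crossings are needed.
The safety rule pushes this higher. Following every safe sequence of crossings, the most of the 8 that can be at the rooftop as the service lift arrives there on crossing 7 is 7 — never all 8.
So no plan with fewer than 9 crossings exists, and this one achieves 9:
1. 2 ogres → the rooftop.  (the basement: 4K 2O; the rooftop: 0K 2O)
2. 1 ogre ← the basement.  (the basement: 4K 3O; the rooftop: 0K 1O)
3. 3 ogres → the rooftop.  (the basement: 4K 0O; the rooftop: 0K 4O)
4. 1 ogre ← the basement.  (the basement: 4K 1O; the rooftop: 0K 3O)
5. 3 knights → the rooftop.  (the basement: 1K 1O; the rooftop: 3K 3O)
6. 1 knight and 1 ogre ← the basement.  (the basement: 2K 2O; the rooftop: 2K 2O)
7. 2 knights → the rooftop.  (the basement: 0K 2O; the rooftop: 4K 2O)
8. 1 ogre ← the basement.  (the basement: 0K 3O; the rooftop: 4K 1O)
9. 3 ogres → the rooftop.  (the basement: 0K 0O; the rooftop: 4K 4O)

9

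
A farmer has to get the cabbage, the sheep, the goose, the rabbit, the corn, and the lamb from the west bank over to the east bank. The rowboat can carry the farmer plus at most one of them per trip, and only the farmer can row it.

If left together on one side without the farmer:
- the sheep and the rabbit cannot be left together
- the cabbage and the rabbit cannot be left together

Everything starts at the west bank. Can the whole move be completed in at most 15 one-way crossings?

Yes

Yes — this plan uses 13 crossings (≤ 15):
1. Farmer goes to the east bank with the rabbit.  [the west bank: the cabbage, the corn, the goose, the lamb, the sheep | the east bank: the rabbit]
2. Farmer goes back to the west bank alone.  [the west bank: the cabbage, the corn, the goose, the lamb, the sheep | the east bank: the rabbit]
3. Farmer goes to the east bank with the cabbage.  [the west bank: the corn, the goose, the lamb, the sheep | the east bank: the cabbage, the rabbit]
4. Farmer goes back to the west bank with the rabbit.  [the west bank: the corn, the goose, the lamb, the rabbit, the sheep | the east bank: the cabbage]
5. Farmer goes to the east bank with the sheep.  [the west bank: the corn, the goose, the lamb, the rabbit | the east bank: the cabbage, the sheep]
6. Farmer goes back to the west bank alone.  [the west bank: the corn, the goose, the lamb, the rabbit | the east bank: the cabbage, the sheep]
7. Farmer goes to the east bank with the goose.  [the west bank: the corn, the lamb, the rabbit | the east bank: the cabbage, the goose, the sheep]
8. Farmer goes back to the west bank alone.  [the west bank: the corn, the lamb, the rabbit | the east bank: the cabbage, the goose, the sheep]
9. Farmer goes to the east bank with the corn.  [the west bank: the lamb, the rabbit | the east bank: the cabbage, the corn, the goose, the sheep]
10. Farmer goes back to the west bank alone.  [the west bank: the lamb, the rabbit | the east bank: the cabbage, the corn, the goose, the sheep]
11. Farmer goes to the east bank with the lamb.  [the west bank: the rabbit | the east bank: the cabbage, the corn, the goose, the lamb, the sheep]
12. Farmer goes back to the west bank alone.  [the west bank: the rabbit | the east bank: the cabbage, the corn, the goose, the lamb, the sheep]
13. Farmer goes to the east bank with the rabbit.  [the west bank: — | the east bank: the cabbage, the corn, the goose, the lamb, the rabbit, the sheep]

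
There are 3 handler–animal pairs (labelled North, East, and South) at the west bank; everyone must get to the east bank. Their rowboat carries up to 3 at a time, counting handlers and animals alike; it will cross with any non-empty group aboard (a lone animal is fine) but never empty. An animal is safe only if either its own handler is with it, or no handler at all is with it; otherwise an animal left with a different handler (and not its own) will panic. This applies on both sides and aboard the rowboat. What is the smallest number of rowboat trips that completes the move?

5

Counting alone: each trip to the east bank takes at most 3 across and each return brings at least 1 back, so after t trips out (and t−1 returns) at most 3t − (t−1) of the 6 are across; that first reaches 6 at t = 3, so at least 5 crossings are needed.
The plan below uses exactly 5 crossings, so it is optimal:
1. animal North and handler North cross → the east bank.
2. handler North crosses ← the west bank.
3. handler East, handler North, and handler South cross → the east bank.
4. animal North crosses ← the west bank.
5. animal East, animal North, and animal South cross → the east bank.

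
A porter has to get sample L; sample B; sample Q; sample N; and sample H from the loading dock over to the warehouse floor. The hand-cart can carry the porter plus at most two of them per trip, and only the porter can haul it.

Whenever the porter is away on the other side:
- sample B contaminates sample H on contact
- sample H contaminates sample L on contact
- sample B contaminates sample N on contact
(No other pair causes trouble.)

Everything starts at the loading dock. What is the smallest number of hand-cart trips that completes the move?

Counting alone: the porter can take at most 2 across per trip to the warehouse floor, so moving all 5 needs at least 3 loaded trips out, with a return between consecutive ones — at least 5 crossings.
The plan below uses exactly 5 crossings, so it is optimal:
1. Porter goes to the warehouse floor with sample B and sample L.
2. Porter goes back to the loading dock alone.
3. Porter goes to the warehouse floor with sample Q.
4. Porter goes back to the loading dock alone.
5. Porter goes to the warehouse floor with sample H and sample N.

5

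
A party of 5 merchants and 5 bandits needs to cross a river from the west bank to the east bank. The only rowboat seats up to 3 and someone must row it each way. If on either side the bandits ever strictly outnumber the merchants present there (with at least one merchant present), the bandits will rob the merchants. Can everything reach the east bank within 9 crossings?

Counting alone: each trip to the east bank takes at most 3 across and each return brings at least 1 back, so after t trips out (and t−1 returns) at most 3t − (t−1) of the 10 are across; that first reaches 10 at t = 5, so at least 9 crossings are needed.
The safety rule pushes this higher. Following every safe sequence of crossings, the most of the 10 that can be at the east bank as the rowboat arrives there on crossing 9 is 9 — never all 10.
So the move cannot be finished within 9 crossings. (The shortest complete plan takes 11:)
1. 2 bandits → the east bank.  (the west bank: 5M 3B; the east bank: 0M 2B)
2. 1 bandit ← the west bank.  (the west bank: 5M 4B; the east bank: 0M 1B)
3. 3 bandits → the east bank.  (the west bank: 5M 1B; the east bank: 0M 4B)
4. 1 bandit ← the west bank.  (the west bank: 5M 2B; the east bank: 0M 3B)
5. 3 merchants → the east bank.  (the west bank: 2M 2B; the east bank: 3M 3B)
6. 1 merchant and 1 bandit ← the west bank.  (the west bank: 3M 3B; the east bank: 2M 2B)
7. 3 merchants → the east bank.  (the west bank: 0M 3B; the east bank: 5M 2B)
8. 1 bandit ← the west bank.  (the west bank: 0M 4B; the east bank: 5M 1B)
9. 2 bandits → the east bank.  (the west bank: 0M 2B; the east bank: 5M 3B)
10. 1 bandit ← the west bank.  (the west bank: 0M 3B; the east bank: 5M 2B)
11. 3 bandits → the east bank.  (the west bank: 0M 0B; the east bank: 5M 5B)

No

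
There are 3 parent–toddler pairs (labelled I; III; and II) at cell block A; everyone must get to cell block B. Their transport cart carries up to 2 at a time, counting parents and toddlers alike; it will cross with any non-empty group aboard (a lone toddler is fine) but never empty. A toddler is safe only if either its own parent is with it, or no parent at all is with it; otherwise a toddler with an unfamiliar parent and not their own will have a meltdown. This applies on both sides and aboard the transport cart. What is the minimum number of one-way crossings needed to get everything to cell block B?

11

Counting alone: each trip to cell block B takes at most 2 across and each return brings at least 1 back, so after t trips out (and t−1 returns) at most 2t − (t−1) of the 6 are across; that first reaches 6 at t = 5, so at least 9 crossings are needed.
The safety rule pushes this higher. Following every safe sequence of crossings, the most of the 6 that can be at cell block B as the transport cart arrives there on crossing 9 is 5 — never all 6.
So no plan with fewer than 11 crossings exists, and this one achieves 11:
1. parent I and toddler I cross → cell block B.
2. parent I crosses ← cell block A.
3. toddler II and toddler III cross → cell block B.
4. toddler I crosses ← cell block A.
5. parent II and parent III cross → cell block B.
6. parent III and toddler III cross ← cell block A.
7. parent I and parent III cross → cell block B.
8. toddler II crosses ← cell block A.
9. toddler I and toddler III cross → cell block B.
10. parent II crosses ← cell block A.
11. parent II and toddler II cross → cell block B.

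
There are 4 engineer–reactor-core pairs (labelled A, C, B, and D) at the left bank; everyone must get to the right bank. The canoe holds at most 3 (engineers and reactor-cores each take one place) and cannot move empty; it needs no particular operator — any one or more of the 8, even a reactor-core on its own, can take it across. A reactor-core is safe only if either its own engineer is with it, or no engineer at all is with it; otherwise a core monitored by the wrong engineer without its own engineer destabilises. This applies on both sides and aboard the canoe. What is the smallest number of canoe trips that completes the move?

9

Counting alone: each trip to the right bank takes at most 3 across and each return brings at least 1 back, so after t trips out (and t−1 returns) at most 3t − (t−1) of the 8 are across; that first reaches 8 at t = 4, so at least 7 crossings are needed.
The safety rule pushes this higher. Following every safe sequence of crossings, the most of the 8 that can be at the right bank as the canoe arrives there on crossing 7 is 7 — never all 8.
So no plan with fewer than 9 crossings exists, and this one achieves 9:
1. engineer A and reactor-core A cross → the right bank.
2. engineer A crosses ← the left bank.
3. engineer A, engineer C, and reactor-core C cross → the right bank.
4. engineer A and reactor-core A cross ← the left bank.
5. engineer A, engineer B, and engineer D cross → the right bank.
6. reactor-core C crosses ← the left bank.
7. reactor-core A and reactor-core C cross → the right bank.
8. reactor-core A crosses ← the left bank.
9. reactor-core A, reactor-core B, and reactor-core D cross → the right bank.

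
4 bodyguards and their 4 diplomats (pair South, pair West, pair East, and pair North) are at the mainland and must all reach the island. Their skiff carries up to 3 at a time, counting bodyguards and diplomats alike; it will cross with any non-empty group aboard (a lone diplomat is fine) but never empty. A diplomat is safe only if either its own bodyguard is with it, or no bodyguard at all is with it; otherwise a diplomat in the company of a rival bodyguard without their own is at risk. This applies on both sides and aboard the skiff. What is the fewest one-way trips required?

Counting alone: each trip to the island takes at most 3 across and each return brings at least 1 back, so after t trips out (and t−1 returns) at most 3t − (t−1) of the 8 are across; that first reaches 8 at t = 4, so at least 7 crossings are needed.
The safety rule pushes this higher. Following every safe sequence of crossings, the most of the 8 that can be at the island as the skiff arrives there on crossing 7 is 7 — never all 8.
So no plan with fewer than 9 crossings exists, and this one achieves 9:
1. bodyguard South and diplomat South cross → the island.
2. bodyguard South crosses ← the mainland.
3. bodyguard South, bodyguard West, and diplomat West cross → the island.
4. bodyguard South and diplomat South cross ← the mainland.
5. bodyguard East, bodyguard North, and bodyguard South cross → the island.
6. diplomat West crosses ← the mainland.
7. diplomat South and diplomat West cross → the island.
8. diplomat South crosses ← the mainland.
9. diplomat East, diplomat North, and diplomat South cross → the island.

9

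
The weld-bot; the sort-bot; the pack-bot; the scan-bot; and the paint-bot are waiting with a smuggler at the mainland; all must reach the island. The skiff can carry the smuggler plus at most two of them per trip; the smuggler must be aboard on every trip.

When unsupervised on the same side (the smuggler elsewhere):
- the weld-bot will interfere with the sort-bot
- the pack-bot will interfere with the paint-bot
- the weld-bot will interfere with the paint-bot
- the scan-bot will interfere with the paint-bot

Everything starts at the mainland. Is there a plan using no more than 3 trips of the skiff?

Counting alone: the smuggler can take at most 2 across per trip to the island, so moving all 5 needs at least 3 loaded trips out, with a return between consecutive ones — at least 5 crossings.
Since 3 < 5, 3 crossings cannot be enough. (The shortest complete plan in fact takes 5:)
1. Smuggler goes to the island with the paint-bot and the weld-bot.  [the mainland: the pack-bot, the scan-bot, the sort-bot | the island: the paint-bot, the weld-bot]
2. Smuggler goes back to the mainland with the paint-bot.  [the mainland: the pack-bot, the paint-bot, the scan-bot, the sort-bot | the island: the weld-bot]
3. Smuggler goes to the island with the pack-bot and the scan-bot.  [the mainland: the paint-bot, the sort-bot | the island: the pack-bot, the scan-bot, the weld-bot]
4. Smuggler goes back to the mainland alone.  [the mainland: the paint-bot, the sort-bot | the island: the pack-bot, the scan-bot, the weld-bot]
5. Smuggler goes to the island with the paint-bot and the sort-bot.  [the mainland: — | the island: the pack-bot, the paint-bot, the scan-bot, the sort-bot, the weld-bot]

No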